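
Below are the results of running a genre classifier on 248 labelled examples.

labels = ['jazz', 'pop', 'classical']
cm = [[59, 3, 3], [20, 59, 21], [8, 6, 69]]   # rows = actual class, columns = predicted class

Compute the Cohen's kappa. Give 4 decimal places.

0.6340

Observed agreement pₒ = trace/N = 187/248 = 0.75403
Expected agreement pₑ = Σ (rowᵢ·colᵢ)/N² = (65·87 + 100·68 + 83·93)/248² = 0.32801
κ = (pₒ − pₑ)/(1 − pₑ) = (0.75403 − 0.32801)/(1 − 0.32801) = 0.6340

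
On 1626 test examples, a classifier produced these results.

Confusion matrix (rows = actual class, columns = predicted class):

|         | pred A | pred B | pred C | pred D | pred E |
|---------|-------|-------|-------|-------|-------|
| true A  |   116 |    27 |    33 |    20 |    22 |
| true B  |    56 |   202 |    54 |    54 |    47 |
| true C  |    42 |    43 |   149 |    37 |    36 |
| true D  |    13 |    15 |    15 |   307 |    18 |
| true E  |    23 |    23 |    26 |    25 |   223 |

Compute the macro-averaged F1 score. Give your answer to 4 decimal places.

Per-class F1 score (2·TP/(2·TP+FP+FN)):
  A: TP=116, FP=56+42+13+23=134, FN=27+33+20+22=102 → 232/468 = 0.49573
  B: TP=202, FP=27+43+15+23=108, FN=56+54+54+47=211 → 404/723 = 0.55878
  C: TP=149, FP=33+54+15+26=128, FN=42+43+37+36=158 → 298/584 = 0.51027
  D: TP=307, FP=20+54+37+25=136, FN=13+15+15+18=61 → 614/811 = 0.75709
  E: TP=223, FP=22+47+36+18=123, FN=23+23+26+25=97 → 446/666 = 0.66967
Macro-F1 score = mean = (0.49573 + 0.55878 + 0.51027 + 0.75709 + 0.66967) / 5 = 0.5983

0.5983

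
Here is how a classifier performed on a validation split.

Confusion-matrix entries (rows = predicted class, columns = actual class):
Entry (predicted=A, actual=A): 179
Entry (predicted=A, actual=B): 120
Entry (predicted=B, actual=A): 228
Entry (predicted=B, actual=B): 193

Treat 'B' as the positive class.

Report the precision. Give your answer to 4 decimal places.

0.4584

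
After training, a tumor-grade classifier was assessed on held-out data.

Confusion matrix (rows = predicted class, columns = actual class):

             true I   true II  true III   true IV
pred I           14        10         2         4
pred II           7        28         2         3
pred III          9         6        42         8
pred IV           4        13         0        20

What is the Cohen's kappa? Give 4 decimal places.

0.4683

Observed agreement pₒ = trace/N = 104/172 = 0.60465
Expected agreement pₑ = Σ (rowᵢ·colᵢ)/N² = (34·30 + 57·40 + 46·65 + 35·37)/172² = 0.25639
κ = (pₒ − pₑ)/(1 − pₑ) = (0.60465 − 0.25639)/(1 − 0.25639) = 0.4683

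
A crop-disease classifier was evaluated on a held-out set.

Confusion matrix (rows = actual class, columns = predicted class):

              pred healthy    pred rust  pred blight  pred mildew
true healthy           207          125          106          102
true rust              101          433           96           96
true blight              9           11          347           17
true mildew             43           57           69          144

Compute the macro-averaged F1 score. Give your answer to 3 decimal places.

0.555

Per-class F1 score (2·TP/(2·TP+FP+FN)):
  healthy: TP=207, FP=101+9+43=153, FN=125+106+102=333 → 414/900 = 0.4600
  rust: TP=433, FP=125+11+57=193, FN=101+96+96=293 → 866/1352 = 0.6405
  blight: TP=347, FP=106+96+69=271, FN=9+11+17=37 → 694/1002 = 0.6926
  mildew: TP=144, FP=102+96+17=215, FN=43+57+69=169 → 288/672 = 0.4286
Macro-F1 score = mean = (0.4600 + 0.6405 + 0.6926 + 0.4286) / 4 = 0.555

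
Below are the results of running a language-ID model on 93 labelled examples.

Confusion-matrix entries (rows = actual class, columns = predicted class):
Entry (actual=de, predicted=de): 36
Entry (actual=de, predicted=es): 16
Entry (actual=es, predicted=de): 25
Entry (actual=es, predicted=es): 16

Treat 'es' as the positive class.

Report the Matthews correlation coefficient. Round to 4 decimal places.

0.0863

MCC = (TP·TN − FP·FN) / √((TP+FP)(TP+FN)(TN+FP)(TN+FN))
Numerator = 16·36 − 16·25 = 176
Denominator = √(32·41·52·61) = √4161664 = 2040.0157
MCC = 176 / 2040.0157 = 0.0863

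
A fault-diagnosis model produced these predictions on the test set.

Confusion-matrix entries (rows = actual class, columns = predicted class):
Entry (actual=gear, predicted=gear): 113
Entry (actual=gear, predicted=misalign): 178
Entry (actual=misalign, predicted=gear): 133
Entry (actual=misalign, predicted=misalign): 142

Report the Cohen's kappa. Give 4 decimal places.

-0.0949

Observed agreement pₒ = trace/N = 255/566 = 0.45053
Expected agreement pₑ = Σ (rowᵢ·colᵢ)/N² = (291·246 + 275·320)/566² = 0.49815
κ = (pₒ − pₑ)/(1 − pₑ) = (0.45053 − 0.49815)/(1 − 0.49815) = -0.0949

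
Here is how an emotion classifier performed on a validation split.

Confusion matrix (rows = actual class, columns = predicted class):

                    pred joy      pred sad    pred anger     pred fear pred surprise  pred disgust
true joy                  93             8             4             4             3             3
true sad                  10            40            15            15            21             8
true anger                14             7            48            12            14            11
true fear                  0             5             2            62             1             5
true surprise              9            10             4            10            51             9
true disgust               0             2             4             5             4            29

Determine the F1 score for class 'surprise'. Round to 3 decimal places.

0.545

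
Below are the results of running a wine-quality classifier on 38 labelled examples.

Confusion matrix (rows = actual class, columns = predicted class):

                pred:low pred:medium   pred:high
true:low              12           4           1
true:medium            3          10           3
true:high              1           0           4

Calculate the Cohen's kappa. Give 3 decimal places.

Observed agreement pₒ = trace/N = 26/38 = 0.6842
Expected agreement pₑ = Σ (rowᵢ·colᵢ)/N² = (17·16 + 16·14 + 5·8)/38² = 0.3712
κ = (pₒ − pₑ)/(1 − pₑ) = (0.6842 − 0.3712)/(1 − 0.3712) = 0.498

0.498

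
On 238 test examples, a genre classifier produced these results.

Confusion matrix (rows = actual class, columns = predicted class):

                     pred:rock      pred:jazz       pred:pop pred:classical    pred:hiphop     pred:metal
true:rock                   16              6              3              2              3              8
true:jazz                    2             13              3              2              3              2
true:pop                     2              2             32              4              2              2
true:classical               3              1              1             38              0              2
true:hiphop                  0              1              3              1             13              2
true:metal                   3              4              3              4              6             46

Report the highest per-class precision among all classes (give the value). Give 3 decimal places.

Per-class precision (TP/(TP+FP)):
  rock: TP=16, FP=2+2+3+0+3=10 → 16/26 = 0.6154
  jazz: TP=13, FP=6+2+1+1+4=14 → 13/27 = 0.4815
  pop: TP=32, FP=3+3+1+3+3=13 → 32/45 = 0.7111
  classical: TP=38, FP=2+2+4+1+4=13 → 38/51 = 0.7451
  hiphop: TP=13, FP=3+3+2+0+6=14 → 13/27 = 0.4815
  metal: TP=46, FP=8+2+2+2+2=16 → 46/62 = 0.7419
Highest is class 'classical' with precision = 0.745.

0.745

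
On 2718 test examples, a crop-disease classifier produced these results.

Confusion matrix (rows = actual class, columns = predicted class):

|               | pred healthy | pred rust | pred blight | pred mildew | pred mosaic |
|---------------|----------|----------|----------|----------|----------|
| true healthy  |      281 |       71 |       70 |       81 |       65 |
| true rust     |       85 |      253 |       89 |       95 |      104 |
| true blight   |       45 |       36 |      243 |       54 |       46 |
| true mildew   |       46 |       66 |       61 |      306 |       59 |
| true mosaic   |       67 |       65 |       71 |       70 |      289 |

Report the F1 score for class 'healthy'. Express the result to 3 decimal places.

0.515

Treat 'healthy' as positive and all other classes as negative.
F1 score = 2·TP/(2·TP+FP+FN).
healthy: TP=281, FP=85+45+46+67=243, FN=71+70+81+65=287 → 562/1092 = 0.5147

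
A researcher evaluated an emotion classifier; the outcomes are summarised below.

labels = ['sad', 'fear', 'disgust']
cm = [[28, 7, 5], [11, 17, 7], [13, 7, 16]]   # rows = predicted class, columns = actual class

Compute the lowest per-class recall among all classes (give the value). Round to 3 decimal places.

0.538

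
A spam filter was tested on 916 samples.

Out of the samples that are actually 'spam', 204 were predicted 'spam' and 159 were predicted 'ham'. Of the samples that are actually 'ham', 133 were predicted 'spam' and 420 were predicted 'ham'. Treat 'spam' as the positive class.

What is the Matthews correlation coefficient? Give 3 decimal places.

0.326

MCC = (TP·TN − FP·FN) / √((TP+FP)(TP+FN)(TN+FP)(TN+FN))
Numerator = 204·420 − 133·159 = 64533
Denominator = √(337·363·553·579) = √39168795897 = 197911.0808
MCC = 64533 / 197911.0808 = 0.326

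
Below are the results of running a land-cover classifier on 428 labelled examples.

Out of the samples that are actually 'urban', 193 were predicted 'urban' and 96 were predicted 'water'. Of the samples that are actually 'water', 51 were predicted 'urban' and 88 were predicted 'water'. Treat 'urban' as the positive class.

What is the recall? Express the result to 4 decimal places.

Recall = TP/(TP+FN) = 193/(193+96) = 193/289 = 0.6678

0.6678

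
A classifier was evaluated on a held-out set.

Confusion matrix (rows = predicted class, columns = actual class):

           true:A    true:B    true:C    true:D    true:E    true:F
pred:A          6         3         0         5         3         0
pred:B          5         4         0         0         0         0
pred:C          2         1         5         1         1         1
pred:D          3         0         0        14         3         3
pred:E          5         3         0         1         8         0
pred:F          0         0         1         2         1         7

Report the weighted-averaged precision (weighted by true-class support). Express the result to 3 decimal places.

0.495

Per-class precision (TP/(TP+FP)):
  A: TP=6, FP=3+0+5+3+0=11 → 6/17 = 0.3529
  B: TP=4, FP=5+0+0+0+0=5 → 4/9 = 0.4444
  C: TP=5, FP=2+1+1+1+1=6 → 5/11 = 0.4545
  D: TP=14, FP=3+0+0+3+3=9 → 14/23 = 0.6087
  E: TP=8, FP=5+3+0+1+0=9 → 8/17 = 0.4706
  F: TP=7, FP=0+0+1+2+1=4 → 7/11 = 0.6364
Weighted-precision = Σ (supportᵢ/N)·precisionᵢ with N=88: (21/88)·0.3529 + (11/88)·0.4444 + (6/88)·0.4545 + (23/88)·0.6087 + (16/88)·0.4706 + (11/88)·0.6364 = 0.495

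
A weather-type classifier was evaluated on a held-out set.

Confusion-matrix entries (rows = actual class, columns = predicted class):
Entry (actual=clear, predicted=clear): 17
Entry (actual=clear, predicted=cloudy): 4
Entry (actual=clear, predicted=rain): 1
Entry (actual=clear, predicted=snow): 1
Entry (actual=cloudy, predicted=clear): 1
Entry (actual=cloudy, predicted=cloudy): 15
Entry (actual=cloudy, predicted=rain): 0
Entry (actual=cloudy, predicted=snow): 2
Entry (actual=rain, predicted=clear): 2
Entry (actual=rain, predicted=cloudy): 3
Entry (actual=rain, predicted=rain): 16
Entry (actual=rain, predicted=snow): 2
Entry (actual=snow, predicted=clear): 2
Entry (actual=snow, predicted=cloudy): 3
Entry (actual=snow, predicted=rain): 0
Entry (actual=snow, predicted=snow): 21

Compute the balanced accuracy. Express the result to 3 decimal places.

0.769

Balanced accuracy = mean of per-class recall.
  clear: recall = 17/23 = 0.7391
  cloudy: recall = 15/18 = 0.8333
  rain: recall = 16/23 = 0.6957
  snow: recall = 21/26 = 0.8077
Mean = (0.7391 + 0.8333 + 0.6957 + 0.8077) / 4 = 0.769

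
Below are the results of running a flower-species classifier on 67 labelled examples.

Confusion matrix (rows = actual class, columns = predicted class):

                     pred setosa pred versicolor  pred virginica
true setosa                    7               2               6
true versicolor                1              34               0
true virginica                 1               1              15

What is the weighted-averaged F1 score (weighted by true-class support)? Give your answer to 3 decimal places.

0.824

Per-class F1 score (2·TP/(2·TP+FP+FN)):
  setosa: TP=7, FP=1+1=2, FN=2+6=8 → 14/24 = 0.5833
  versicolor: TP=34, FP=2+1=3, FN=1+0=1 → 68/72 = 0.9444
  virginica: TP=15, FP=6+0=6, FN=1+1=2 → 30/38 = 0.7895
Weighted-F1 score = Σ (supportᵢ/N)·F1 scoreᵢ with N=67: (15/67)·0.5833 + (35/67)·0.9444 + (17/67)·0.7895 = 0.824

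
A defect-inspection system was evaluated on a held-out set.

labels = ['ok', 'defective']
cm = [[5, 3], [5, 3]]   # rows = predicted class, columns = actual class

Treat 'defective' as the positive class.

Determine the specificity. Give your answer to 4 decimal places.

0.5000

Specificity = TN/(TN+FP) = 5/(5+5) = 0.5000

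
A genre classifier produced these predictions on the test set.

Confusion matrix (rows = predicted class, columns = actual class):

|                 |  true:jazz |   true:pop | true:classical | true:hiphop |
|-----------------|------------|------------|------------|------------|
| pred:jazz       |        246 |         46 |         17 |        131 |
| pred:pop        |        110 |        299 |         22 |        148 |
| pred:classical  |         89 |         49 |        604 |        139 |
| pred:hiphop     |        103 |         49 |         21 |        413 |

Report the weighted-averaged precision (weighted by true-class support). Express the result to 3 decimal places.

Per-class precision (TP/(TP+FP)):
  jazz: TP=246, FP=46+17+131=194 → 246/440 = 0.5591
  pop: TP=299, FP=110+22+148=280 → 299/579 = 0.5164
  classical: TP=604, FP=89+49+139=277 → 604/881 = 0.6856
  hiphop: TP=413, FP=103+49+21=173 → 413/586 = 0.7048
Weighted-precision = Σ (supportᵢ/N)·precisionᵢ with N=2486: (548/2486)·0.5591 + (443/2486)·0.5164 + (664/2486)·0.6856 + (831/2486)·0.7048 = 0.634

0.634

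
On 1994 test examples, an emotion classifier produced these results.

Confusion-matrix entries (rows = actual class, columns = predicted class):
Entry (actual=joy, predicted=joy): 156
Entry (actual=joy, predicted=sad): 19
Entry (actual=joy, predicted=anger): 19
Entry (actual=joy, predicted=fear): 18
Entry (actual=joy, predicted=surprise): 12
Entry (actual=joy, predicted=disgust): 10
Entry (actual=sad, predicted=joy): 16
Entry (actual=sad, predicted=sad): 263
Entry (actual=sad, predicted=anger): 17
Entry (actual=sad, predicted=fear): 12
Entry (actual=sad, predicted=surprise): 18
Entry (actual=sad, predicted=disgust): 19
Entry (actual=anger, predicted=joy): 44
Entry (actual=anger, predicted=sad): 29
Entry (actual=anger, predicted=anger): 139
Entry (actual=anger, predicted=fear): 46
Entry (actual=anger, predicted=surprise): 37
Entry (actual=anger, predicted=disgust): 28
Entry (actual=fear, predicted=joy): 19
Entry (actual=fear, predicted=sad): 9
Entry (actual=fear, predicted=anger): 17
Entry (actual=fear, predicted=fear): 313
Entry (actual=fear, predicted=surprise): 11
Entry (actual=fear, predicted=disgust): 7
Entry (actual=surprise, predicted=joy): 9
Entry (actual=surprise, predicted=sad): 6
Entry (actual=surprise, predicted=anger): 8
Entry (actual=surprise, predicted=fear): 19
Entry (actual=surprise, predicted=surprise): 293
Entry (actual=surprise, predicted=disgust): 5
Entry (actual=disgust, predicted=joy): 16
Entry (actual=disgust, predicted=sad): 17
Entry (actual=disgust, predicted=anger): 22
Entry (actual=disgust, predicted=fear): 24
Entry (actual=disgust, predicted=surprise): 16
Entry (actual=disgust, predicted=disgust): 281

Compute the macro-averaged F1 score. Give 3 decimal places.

0.710

Per-class F1 score (2·TP/(2·TP+FP+FN)):
  joy: TP=156, FP=16+44+19+9+16=104, FN=19+19+18+12+10=78 → 312/494 = 0.6316
  sad: TP=263, FP=19+29+9+6+17=80, FN=16+17+12+18+19=82 → 526/688 = 0.7645
  anger: TP=139, FP=19+17+17+8+22=83, FN=44+29+46+37+28=184 → 278/545 = 0.5101
  fear: TP=313, FP=18+12+46+19+24=119, FN=19+9+17+11+7=63 → 626/808 = 0.7748
  surprise: TP=293, FP=12+18+37+11+16=94, FN=9+6+8+19+5=47 → 586/727 = 0.8061
  disgust: TP=281, FP=10+19+28+7+5=69, FN=16+17+22+24+16=95 → 562/726 = 0.7741
Macro-F1 score = mean = (0.6316 + 0.7645 + 0.5101 + 0.7748 + 0.8061 + 0.7741) / 6 = 0.710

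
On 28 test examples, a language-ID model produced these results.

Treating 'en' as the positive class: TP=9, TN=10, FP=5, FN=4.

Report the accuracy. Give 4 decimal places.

Accuracy = (TP+TN)/N = (9+10)/28 = 0.6786

0.6786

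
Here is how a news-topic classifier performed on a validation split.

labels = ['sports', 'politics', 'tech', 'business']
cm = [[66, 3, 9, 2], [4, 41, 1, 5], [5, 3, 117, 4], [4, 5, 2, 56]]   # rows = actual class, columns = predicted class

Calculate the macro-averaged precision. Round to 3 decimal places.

0.842

Per-class precision (TP/(TP+FP)):
  sports: TP=66, FP=4+5+4=13 → 66/79 = 0.8354
  politics: TP=41, FP=3+3+5=11 → 41/52 = 0.7885
  tech: TP=117, FP=9+1+2=12 → 117/129 = 0.9070
  business: TP=56, FP=2+5+4=11 → 56/67 = 0.8358
Macro-precision = mean = (0.8354 + 0.7885 + 0.9070 + 0.8358) / 4 = 0.842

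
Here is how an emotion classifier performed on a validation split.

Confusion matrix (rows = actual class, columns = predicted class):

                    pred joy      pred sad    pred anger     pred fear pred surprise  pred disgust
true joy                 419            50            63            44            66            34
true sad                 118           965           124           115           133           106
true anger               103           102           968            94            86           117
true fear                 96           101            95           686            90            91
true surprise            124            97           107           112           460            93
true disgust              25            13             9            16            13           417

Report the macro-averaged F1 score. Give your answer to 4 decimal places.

Per-class F1 score (2·TP/(2·TP+FP+FN)):
  joy: TP=419, FP=118+103+96+124+25=466, FN=50+63+44+66+34=257 → 838/1561 = 0.53684
  sad: TP=965, FP=50+102+101+97+13=363, FN=118+124+115+133+106=596 → 1930/2889 = 0.66805
  anger: TP=968, FP=63+124+95+107+9=398, FN=103+102+94+86+117=502 → 1936/2836 = 0.68265
  fear: TP=686, FP=44+115+94+112+16=381, FN=96+101+95+90+91=473 → 1372/2226 = 0.61635
  surprise: TP=460, FP=66+133+86+90+13=388, FN=124+97+107+112+93=533 → 920/1841 = 0.49973
  disgust: TP=417, FP=34+106+117+91+93=441, FN=25+13+9+16+13=76 → 834/1351 = 0.61732
Macro-F1 score = mean = (0.53684 + 0.66805 + 0.68265 + 0.61635 + 0.49973 + 0.61732) / 6 = 0.6035

0.6035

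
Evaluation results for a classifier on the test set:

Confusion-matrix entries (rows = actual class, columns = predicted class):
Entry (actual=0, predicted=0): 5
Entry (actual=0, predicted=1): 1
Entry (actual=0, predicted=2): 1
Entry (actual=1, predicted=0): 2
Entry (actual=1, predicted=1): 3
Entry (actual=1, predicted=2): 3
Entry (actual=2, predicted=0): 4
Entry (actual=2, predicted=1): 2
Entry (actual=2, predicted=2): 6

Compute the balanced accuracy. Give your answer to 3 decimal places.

0.530

Balanced accuracy = mean of per-class recall.
  0: recall = 5/7 = 0.7143
  1: recall = 3/8 = 0.3750
  2: recall = 6/12 = 0.5000
Mean = (0.7143 + 0.3750 + 0.5000) / 3 = 0.530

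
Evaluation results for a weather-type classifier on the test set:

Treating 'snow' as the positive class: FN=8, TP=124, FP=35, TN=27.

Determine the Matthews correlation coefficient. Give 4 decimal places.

MCC = (TP·TN − FP·FN) / √((TP+FP)(TP+FN)(TN+FP)(TN+FN))
Numerator = 124·27 − 35·8 = 3068
Denominator = √(159·132·62·35) = √45543960 = 6748.6265
MCC = 3068 / 6748.6265 = 0.4546

0.4546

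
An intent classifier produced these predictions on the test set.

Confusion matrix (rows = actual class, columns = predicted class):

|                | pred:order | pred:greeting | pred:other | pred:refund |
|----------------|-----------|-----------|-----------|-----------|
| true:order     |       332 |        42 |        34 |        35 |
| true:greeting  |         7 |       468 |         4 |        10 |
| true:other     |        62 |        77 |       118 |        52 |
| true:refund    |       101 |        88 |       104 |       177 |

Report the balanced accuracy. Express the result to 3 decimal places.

0.616

Balanced accuracy = mean of per-class recall.
  order: recall = 332/443 = 0.7494
  greeting: recall = 468/489 = 0.9571
  other: recall = 118/309 = 0.3819
  refund: recall = 177/470 = 0.3766
Mean = (0.7494 + 0.9571 + 0.3819 + 0.3766) / 4 = 0.616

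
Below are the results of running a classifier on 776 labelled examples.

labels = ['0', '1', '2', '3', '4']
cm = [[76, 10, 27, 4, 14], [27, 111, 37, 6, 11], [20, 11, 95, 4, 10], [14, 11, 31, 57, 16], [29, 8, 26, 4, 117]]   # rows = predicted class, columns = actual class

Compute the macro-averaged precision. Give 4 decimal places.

0.5829

Per-class precision (TP/(TP+FP)):
  0: TP=76, FP=10+27+4+14=55 → 76/131 = 0.58015
  1: TP=111, FP=27+37+6+11=81 → 111/192 = 0.57813
  2: TP=95, FP=20+11+4+10=45 → 95/140 = 0.67857
  3: TP=57, FP=14+11+31+16=72 → 57/129 = 0.44186
  4: TP=117, FP=29+8+26+4=67 → 117/184 = 0.63587
Macro-precision = mean = (0.58015 + 0.57813 + 0.67857 + 0.44186 + 0.63587) / 5 = 0.5829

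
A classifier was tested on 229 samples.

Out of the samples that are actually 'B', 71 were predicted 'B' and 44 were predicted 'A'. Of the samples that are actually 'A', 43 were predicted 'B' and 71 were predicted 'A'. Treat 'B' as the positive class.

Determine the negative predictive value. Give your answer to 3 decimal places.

0.617

NPV = TN/(TN+FN) = 71/(71+44) = 0.617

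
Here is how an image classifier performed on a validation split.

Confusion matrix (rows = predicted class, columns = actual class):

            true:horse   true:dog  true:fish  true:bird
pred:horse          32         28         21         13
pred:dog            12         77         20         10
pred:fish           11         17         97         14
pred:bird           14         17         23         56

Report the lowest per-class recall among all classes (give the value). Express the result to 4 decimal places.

0.4638

Per-class recall (TP/(TP+FN)):
  horse: TP=32, FN=12+11+14=37 → 32/69 = 0.46377
  dog: TP=77, FN=28+17+17=62 → 77/139 = 0.55396
  fish: TP=97, FN=21+20+23=64 → 97/161 = 0.60248
  bird: TP=56, FN=13+10+14=37 → 56/93 = 0.60215
Lowest is class 'horse' with recall = 0.4638.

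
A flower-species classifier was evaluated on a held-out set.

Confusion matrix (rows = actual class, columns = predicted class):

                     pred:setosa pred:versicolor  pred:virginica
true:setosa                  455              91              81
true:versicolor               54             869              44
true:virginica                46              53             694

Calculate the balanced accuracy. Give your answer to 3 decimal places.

Balanced accuracy = mean of per-class recall.
  setosa: recall = 455/627 = 0.7257
  versicolor: recall = 869/967 = 0.8987
  virginica: recall = 694/793 = 0.8752
Mean = (0.7257 + 0.8987 + 0.8752) / 3 = 0.833

0.833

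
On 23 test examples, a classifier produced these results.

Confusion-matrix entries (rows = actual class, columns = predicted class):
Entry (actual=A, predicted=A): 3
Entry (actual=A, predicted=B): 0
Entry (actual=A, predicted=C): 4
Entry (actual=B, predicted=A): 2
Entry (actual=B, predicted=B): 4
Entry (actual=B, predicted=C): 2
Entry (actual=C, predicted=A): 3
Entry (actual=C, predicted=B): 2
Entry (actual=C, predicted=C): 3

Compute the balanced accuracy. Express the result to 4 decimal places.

0.4345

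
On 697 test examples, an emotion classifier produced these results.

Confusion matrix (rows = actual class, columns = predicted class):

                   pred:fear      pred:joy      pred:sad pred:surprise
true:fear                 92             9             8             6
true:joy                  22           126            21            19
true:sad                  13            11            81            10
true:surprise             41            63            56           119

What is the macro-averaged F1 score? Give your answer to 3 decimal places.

0.603

Per-class F1 score (2·TP/(2·TP+FP+FN)):
  fear: TP=92, FP=22+13+41=76, FN=9+8+6=23 → 184/283 = 0.6502
  joy: TP=126, FP=9+11+63=83, FN=22+21+19=62 → 252/397 = 0.6348
  sad: TP=81, FP=8+21+56=85, FN=13+11+10=34 → 162/281 = 0.5765
  surprise: TP=119, FP=6+19+10=35, FN=41+63+56=160 → 238/433 = 0.5497
Macro-F1 score = mean = (0.6502 + 0.6348 + 0.5765 + 0.5497) / 4 = 0.603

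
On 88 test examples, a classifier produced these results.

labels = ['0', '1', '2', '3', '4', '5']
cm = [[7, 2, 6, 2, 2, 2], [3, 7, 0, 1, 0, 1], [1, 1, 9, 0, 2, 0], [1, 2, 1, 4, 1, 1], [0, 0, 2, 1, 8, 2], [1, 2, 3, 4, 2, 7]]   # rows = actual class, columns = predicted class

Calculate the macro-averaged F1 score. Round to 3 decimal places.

Per-class F1 score (2·TP/(2·TP+FP+FN)):
  0: TP=7, FP=3+1+1+0+1=6, FN=2+6+2+2+2=14 → 14/34 = 0.4118
  1: TP=7, FP=2+1+2+0+2=7, FN=3+0+1+0+1=5 → 14/26 = 0.5385
  2: TP=9, FP=6+0+1+2+3=12, FN=1+1+0+2+0=4 → 18/34 = 0.5294
  3: TP=4, FP=2+1+0+1+4=8, FN=1+2+1+1+1=6 → 8/22 = 0.3636
  4: TP=8, FP=2+0+2+1+2=7, FN=0+0+2+1+2=5 → 16/28 = 0.5714
  5: TP=7, FP=2+1+0+1+2=6, FN=1+2+3+4+2=12 → 14/32 = 0.4375
Macro-F1 score = mean = (0.4118 + 0.5385 + 0.5294 + 0.3636 + 0.5714 + 0.4375) / 6 = 0.475

0.475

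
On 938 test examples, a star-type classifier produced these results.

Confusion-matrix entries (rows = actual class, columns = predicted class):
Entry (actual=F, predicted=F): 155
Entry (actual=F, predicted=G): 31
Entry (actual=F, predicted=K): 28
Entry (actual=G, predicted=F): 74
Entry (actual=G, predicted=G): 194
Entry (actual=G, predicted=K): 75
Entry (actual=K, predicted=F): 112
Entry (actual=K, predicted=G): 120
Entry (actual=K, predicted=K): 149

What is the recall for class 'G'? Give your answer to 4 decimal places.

Treat 'G' as positive and all other classes as negative.
recall = TP/(TP+FN).
G: TP=194, FN=74+75=149 → 194/343 = 0.56560

0.5656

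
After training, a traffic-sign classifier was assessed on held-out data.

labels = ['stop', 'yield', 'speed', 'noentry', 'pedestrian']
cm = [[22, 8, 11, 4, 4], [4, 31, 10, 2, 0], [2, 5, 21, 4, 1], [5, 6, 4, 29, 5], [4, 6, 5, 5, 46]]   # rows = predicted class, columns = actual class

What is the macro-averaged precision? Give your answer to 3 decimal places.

0.607

Per-class precision (TP/(TP+FP)):
  stop: TP=22, FP=8+11+4+4=27 → 22/49 = 0.4490
  yield: TP=31, FP=4+10+2+0=16 → 31/47 = 0.6596
  speed: TP=21, FP=2+5+4+1=12 → 21/33 = 0.6364
  noentry: TP=29, FP=5+6+4+5=20 → 29/49 = 0.5918
  pedestrian: TP=46, FP=4+6+5+5=20 → 46/66 = 0.6970
Macro-precision = mean = (0.4490 + 0.6596 + 0.6364 + 0.5918 + 0.6970) / 5 = 0.607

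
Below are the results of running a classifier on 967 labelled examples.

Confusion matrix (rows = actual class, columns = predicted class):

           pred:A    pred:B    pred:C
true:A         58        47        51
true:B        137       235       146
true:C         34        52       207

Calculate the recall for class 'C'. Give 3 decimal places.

0.706

One-vs-rest for 'C': TP = diagonal; FP = other classes predicted 'C'; FN = 'C' predicted as other.
recall = TP/(TP+FN).
C: TP=207, FN=34+52=86 → 207/293 = 0.7065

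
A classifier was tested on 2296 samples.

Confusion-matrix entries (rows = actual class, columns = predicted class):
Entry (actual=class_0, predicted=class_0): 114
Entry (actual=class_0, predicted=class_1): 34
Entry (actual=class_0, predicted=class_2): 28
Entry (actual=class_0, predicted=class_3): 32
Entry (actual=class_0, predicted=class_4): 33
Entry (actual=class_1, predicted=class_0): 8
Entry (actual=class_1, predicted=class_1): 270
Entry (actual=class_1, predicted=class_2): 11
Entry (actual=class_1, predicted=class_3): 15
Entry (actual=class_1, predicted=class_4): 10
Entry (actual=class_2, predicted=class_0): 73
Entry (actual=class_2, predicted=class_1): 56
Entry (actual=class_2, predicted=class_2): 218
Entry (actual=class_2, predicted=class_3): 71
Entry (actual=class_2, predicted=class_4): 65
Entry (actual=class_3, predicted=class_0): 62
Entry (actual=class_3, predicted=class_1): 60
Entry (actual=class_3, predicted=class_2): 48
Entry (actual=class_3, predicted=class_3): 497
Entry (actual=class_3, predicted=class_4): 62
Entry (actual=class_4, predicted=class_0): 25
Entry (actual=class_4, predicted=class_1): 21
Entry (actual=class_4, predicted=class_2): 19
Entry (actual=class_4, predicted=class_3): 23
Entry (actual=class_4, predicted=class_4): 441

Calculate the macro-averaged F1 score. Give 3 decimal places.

0.638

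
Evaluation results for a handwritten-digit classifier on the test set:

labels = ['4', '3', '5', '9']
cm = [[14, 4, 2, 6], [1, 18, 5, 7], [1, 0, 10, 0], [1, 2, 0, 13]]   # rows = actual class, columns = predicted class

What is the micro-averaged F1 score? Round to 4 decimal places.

Micro-averaging pools counts across classes: ΣTP=55, ΣFP=29, ΣFN=29.
Micro-F1 score = 2·TP/(2·TP+FP+FN) on pooled counts = 0.6548 (equals overall accuracy in single-label multiclass).

0.6548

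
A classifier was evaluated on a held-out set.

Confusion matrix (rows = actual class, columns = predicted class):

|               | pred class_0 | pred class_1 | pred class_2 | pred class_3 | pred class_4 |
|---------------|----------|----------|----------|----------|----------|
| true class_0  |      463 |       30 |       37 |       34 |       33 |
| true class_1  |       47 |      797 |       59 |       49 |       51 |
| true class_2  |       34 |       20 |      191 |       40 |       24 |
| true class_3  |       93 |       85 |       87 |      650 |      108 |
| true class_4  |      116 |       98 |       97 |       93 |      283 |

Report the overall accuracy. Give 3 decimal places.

0.659

Accuracy = trace / total = (463+797+191+650+283=2384) / 3619 = 2384/3619 = 0.659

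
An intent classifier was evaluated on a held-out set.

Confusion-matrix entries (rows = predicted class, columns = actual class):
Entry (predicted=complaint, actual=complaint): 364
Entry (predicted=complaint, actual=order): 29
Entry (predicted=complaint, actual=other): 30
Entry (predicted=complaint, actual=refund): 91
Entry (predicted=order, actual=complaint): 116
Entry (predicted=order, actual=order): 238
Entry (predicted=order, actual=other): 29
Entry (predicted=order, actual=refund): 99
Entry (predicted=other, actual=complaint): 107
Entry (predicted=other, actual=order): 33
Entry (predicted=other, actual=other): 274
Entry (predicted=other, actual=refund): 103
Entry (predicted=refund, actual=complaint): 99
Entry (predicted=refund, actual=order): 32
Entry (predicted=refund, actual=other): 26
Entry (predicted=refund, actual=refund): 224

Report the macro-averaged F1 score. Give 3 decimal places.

0.579

Per-class F1 score (2·TP/(2·TP+FP+FN)):
  complaint: TP=364, FP=29+30+91=150, FN=116+107+99=322 → 728/1200 = 0.6067
  order: TP=238, FP=116+29+99=244, FN=29+33+32=94 → 476/814 = 0.5848
  other: TP=274, FP=107+33+103=243, FN=30+29+26=85 → 548/876 = 0.6256
  refund: TP=224, FP=99+32+26=157, FN=91+99+103=293 → 448/898 = 0.4989
Macro-F1 score = mean = (0.6067 + 0.5848 + 0.6256 + 0.4989) / 4 = 0.579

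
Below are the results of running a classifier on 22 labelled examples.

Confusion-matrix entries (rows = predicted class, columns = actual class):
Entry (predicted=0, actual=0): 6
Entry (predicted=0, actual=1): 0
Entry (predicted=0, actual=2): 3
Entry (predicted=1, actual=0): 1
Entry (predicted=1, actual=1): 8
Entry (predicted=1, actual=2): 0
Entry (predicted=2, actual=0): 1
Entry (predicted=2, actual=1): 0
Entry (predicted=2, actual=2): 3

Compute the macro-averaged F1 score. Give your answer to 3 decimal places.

Per-class F1 score (2·TP/(2·TP+FP+FN)):
  0: TP=6, FP=0+3=3, FN=1+1=2 → 12/17 = 0.7059
  1: TP=8, FP=1+0=1, FN=0+0=0 → 16/17 = 0.9412
  2: TP=3, FP=1+0=1, FN=3+0=3 → 6/10 = 0.6000
Macro-F1 score = mean = (0.7059 + 0.9412 + 0.6000) / 3 = 0.749

0.749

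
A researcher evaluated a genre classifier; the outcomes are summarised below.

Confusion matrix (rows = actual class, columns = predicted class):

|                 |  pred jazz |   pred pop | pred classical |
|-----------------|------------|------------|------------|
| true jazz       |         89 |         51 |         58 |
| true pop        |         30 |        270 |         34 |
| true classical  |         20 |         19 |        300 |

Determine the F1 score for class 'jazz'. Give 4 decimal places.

0.5282

F1 score = 2·TP/(2·TP+FP+FN).
jazz: TP=89, FP=30+20=50, FN=51+58=109 → 178/337 = 0.52819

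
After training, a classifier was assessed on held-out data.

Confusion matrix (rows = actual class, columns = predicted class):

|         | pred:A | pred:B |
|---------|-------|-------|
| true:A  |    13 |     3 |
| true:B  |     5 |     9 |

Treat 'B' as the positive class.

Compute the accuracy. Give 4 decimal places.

0.7333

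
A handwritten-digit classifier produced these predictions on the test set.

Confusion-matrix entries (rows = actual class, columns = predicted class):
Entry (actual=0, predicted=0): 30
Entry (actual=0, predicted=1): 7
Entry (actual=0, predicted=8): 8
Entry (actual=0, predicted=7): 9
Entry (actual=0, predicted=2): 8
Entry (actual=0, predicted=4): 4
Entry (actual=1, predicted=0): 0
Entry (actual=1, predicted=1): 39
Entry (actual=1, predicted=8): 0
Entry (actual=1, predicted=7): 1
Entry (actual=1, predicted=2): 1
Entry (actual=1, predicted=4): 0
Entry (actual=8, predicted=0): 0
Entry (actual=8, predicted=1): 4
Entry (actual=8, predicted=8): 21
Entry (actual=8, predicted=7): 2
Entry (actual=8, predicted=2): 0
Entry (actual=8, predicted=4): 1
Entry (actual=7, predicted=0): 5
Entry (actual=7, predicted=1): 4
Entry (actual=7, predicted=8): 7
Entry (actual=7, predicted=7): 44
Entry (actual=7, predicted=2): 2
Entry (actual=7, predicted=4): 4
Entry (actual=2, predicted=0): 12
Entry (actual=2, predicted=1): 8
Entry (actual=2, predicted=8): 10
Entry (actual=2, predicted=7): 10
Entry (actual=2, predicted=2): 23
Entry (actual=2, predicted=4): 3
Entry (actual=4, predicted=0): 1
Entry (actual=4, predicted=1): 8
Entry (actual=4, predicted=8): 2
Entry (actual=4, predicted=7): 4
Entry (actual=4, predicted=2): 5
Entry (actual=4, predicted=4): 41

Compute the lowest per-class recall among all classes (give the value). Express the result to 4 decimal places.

Per-class recall (TP/(TP+FN)):
  0: TP=30, FN=7+8+9+8+4=36 → 30/66 = 0.45455
  1: TP=39, FN=0+0+1+1+0=2 → 39/41 = 0.95122
  8: TP=21, FN=0+4+2+0+1=7 → 21/28 = 0.75000
  7: TP=44, FN=5+4+7+2+4=22 → 44/66 = 0.66667
  2: TP=23, FN=12+8+10+10+3=43 → 23/66 = 0.34848
  4: TP=41, FN=1+8+2+4+5=20 → 41/61 = 0.67213
Lowest is class '2' with recall = 0.3485.

0.3485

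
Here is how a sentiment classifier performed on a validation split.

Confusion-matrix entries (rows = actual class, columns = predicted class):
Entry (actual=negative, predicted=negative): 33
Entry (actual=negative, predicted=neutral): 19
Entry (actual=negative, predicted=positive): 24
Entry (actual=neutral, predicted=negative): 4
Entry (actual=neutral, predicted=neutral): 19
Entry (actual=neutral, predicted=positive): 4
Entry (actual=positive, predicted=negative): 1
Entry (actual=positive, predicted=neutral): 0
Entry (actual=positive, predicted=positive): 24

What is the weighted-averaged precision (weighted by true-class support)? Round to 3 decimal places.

Per-class precision (TP/(TP+FP)):
  negative: TP=33, FP=4+1=5 → 33/38 = 0.8684
  neutral: TP=19, FP=19+0=19 → 19/38 = 0.5000
  positive: TP=24, FP=24+4=28 → 24/52 = 0.4615
Weighted-precision = Σ (supportᵢ/N)·precisionᵢ with N=128: (76/128)·0.8684 + (27/128)·0.5000 + (25/128)·0.4615 = 0.711

0.711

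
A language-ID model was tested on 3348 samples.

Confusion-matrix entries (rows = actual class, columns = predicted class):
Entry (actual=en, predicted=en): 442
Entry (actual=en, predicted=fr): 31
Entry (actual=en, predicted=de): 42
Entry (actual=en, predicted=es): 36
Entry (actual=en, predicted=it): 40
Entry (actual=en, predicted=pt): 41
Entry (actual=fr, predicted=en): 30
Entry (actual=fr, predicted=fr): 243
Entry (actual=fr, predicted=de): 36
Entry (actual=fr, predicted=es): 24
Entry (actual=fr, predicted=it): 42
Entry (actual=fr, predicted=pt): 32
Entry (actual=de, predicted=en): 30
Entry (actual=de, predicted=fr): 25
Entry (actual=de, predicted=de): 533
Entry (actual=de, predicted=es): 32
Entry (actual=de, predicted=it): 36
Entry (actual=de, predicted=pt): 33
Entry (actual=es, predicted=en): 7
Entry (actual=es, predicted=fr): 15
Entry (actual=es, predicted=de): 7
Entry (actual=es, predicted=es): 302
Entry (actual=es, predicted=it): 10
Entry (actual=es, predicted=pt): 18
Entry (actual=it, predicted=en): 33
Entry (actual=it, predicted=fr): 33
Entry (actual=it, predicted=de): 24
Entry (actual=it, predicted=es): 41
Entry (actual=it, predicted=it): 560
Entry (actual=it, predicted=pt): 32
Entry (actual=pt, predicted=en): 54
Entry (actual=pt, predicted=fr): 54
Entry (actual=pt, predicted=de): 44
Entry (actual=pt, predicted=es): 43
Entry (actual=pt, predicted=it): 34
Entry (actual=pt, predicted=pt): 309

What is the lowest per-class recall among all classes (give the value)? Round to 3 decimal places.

0.574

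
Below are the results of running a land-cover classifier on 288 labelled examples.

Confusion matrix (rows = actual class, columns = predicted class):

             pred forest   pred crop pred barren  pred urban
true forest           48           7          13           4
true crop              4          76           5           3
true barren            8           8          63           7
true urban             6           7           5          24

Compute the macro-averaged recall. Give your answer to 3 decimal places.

0.709

Per-class recall (TP/(TP+FN)):
  forest: TP=48, FN=7+13+4=24 → 48/72 = 0.6667
  crop: TP=76, FN=4+5+3=12 → 76/88 = 0.8636
  barren: TP=63, FN=8+8+7=23 → 63/86 = 0.7326
  urban: TP=24, FN=6+7+5=18 → 24/42 = 0.5714
Macro-recall = mean = (0.6667 + 0.8636 + 0.7326 + 0.5714) / 4 = 0.709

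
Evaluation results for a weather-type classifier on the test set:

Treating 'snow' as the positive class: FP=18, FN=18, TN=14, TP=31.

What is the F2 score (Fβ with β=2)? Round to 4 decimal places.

Fβ = (1+β²)·TP / ((1+β²)·TP + β²·FN + FP), with β²=4
= 5·31 / (5·31 + 4·18 + 18) = 0.6327

0.6327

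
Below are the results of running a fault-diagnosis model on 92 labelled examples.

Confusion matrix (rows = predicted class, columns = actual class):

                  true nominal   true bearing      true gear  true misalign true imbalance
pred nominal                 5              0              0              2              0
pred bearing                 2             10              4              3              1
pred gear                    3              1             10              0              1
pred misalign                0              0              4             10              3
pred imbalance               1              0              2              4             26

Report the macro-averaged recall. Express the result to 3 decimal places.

0.646

Per-class recall (TP/(TP+FN)):
  nominal: TP=5, FN=2+3+0+1=6 → 5/11 = 0.4545
  bearing: TP=10, FN=0+1+0+0=1 → 10/11 = 0.9091
  gear: TP=10, FN=0+4+4+2=10 → 10/20 = 0.5000
  misalign: TP=10, FN=2+3+0+4=9 → 10/19 = 0.5263
  imbalance: TP=26, FN=0+1+1+3=5 → 26/31 = 0.8387
Macro-recall = mean = (0.4545 + 0.9091 + 0.5000 + 0.5263 + 0.8387) / 5 = 0.646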